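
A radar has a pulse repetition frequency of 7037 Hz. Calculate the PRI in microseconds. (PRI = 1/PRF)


PRI = 1/7037 = 0.000142106 s = 142.1 us

142.1 us


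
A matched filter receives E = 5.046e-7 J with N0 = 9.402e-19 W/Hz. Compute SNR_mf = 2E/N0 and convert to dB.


SNR_lin = 2 * 5.046e-7 / 9.402e-19 = 1.073e12
SNR_dB = 10*log10(1.073e12) = 120.3 dB

120.3 dB


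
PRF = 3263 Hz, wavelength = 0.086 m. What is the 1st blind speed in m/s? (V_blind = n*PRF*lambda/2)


V_blind = 1 * 3263 * 0.086 / 2 = 140.3 m/s

140.3 m/s


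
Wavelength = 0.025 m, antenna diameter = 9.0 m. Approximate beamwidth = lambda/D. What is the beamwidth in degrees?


BW_rad = 0.025 / 9.0 = 0.002778
BW_deg = 0.16 degrees

0.16 degrees


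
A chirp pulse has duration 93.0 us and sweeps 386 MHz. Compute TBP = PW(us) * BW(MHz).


TBP = 93.0 * 386 = 35898.0

35898.0


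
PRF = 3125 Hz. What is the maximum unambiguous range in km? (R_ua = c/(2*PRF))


R_ua = 3e8 / (2 * 3125) = 48000.0 m = 48.0 km

48.0 km


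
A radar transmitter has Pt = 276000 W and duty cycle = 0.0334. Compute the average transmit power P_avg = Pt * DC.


P_avg = 276000 * 0.0334 = 9218.4 W

9218.4 W


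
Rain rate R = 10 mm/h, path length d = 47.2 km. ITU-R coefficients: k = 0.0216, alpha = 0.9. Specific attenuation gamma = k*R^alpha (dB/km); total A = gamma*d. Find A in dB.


gamma = 0.0216 * 10^0.9 = 0.171575 dB/km
A = 0.171575 * 47.2 = 8.1 dB

8.1 dB


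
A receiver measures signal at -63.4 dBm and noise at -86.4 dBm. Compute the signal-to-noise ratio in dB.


SNR = -63.4 - (-86.4) = 23.0 dB

23.0 dB


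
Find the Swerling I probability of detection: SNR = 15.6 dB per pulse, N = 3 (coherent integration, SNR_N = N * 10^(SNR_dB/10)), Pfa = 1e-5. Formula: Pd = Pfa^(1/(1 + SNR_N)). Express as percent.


SNR_lin = 10^(15.6/10) = 36.30781
SNR_N = 3 * 36.30781 = 108.92343
1/(1 + SNR_N) = 1/109.92343 = 0.0090972
Pd = (1e-5)^0.0090972 = 0.90056
Pd = 90.1%

90.1%


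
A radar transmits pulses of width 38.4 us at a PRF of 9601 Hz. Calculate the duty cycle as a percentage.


DC = 38.4e-6 * 9601 * 100 = 36.87%

36.87%


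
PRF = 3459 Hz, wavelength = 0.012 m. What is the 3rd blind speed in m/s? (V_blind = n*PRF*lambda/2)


V_blind = 3 * 3459 * 0.012 / 2 = 62.3 m/s

62.3 m/s


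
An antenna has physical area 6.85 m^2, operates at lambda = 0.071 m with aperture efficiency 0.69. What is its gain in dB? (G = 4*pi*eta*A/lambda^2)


G_linear = 4*pi*0.69*6.85/0.071^2 = 11782.37
G_dB = 10*log10(11782.37) = 40.7 dB

40.7 dB


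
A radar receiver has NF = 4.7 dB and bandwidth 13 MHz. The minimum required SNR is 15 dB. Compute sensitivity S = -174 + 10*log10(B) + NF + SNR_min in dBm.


10*log10(13000000.0) = 71.14
S = -174 + 71.14 + 4.7 + 15 = -83.2 dBm

-83.2 dBm


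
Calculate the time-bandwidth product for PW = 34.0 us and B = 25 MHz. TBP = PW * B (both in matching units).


TBP = 34.0 * 25 = 850.0

850.0


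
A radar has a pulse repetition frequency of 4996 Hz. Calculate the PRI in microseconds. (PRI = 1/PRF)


PRI = 1/4996 = 0.0002001601 s = 200.2 us

200.2 us


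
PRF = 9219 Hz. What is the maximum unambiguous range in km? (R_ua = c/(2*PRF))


R_ua = 3e8 / (2 * 9219) = 16270.7 m = 16.3 km

16.3 km


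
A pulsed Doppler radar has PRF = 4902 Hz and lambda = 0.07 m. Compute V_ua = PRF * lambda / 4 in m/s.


V_ua = 4902 * 0.07 / 4 = 85.8 m/s

85.8 m/s


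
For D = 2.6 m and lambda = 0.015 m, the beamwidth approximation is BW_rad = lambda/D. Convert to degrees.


BW_rad = 0.015 / 2.6 = 0.005769
BW_deg = 0.33 degrees

0.33 degrees


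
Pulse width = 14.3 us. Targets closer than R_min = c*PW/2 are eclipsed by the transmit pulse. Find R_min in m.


R_min = 3e8 * 14.3e-6 / 2 = 2145.0 m

2145.0 m


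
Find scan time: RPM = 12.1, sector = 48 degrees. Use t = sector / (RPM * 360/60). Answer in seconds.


t = 48 / (12.1 * 360) * 60 = 0.66 s

0.66 s


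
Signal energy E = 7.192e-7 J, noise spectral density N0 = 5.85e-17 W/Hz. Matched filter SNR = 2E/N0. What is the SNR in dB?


SNR_lin = 2 * 7.192e-7 / 5.85e-17 = 2.459e10
SNR_dB = 10*log10(2.459e10) = 103.9 dB

103.9 dB


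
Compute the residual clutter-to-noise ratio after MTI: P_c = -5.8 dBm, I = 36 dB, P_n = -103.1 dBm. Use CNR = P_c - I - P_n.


CNR = -5.8 - 36 - (-103.1) = 61.3 dB

61.3 dB


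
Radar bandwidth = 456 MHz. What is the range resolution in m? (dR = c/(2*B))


dR = 3e8 / (2 * 456000000.0) = 0.33 m

0.33 m


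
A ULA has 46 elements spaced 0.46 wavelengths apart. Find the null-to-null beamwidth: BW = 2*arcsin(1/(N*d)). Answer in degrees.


1/(N*d) = 1/(46*0.46) = 0.047259
BW = 2*arcsin(0.047259) = 5.4 degrees

5.4 degrees


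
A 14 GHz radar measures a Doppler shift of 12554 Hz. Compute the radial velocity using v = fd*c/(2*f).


v = 12554 * 3e8 / (2 * 14000000000.0) = 134.5 m/s

134.5 m/s


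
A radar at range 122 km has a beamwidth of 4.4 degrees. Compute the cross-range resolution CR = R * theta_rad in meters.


BW_rad = 0.076794487
CR = 122000 * 0.076794487 = 9368.9 m

9368.9 m


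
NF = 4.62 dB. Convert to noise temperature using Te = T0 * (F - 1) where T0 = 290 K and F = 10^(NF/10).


NF_lin = 10^(4.62/10) = 2.897344
Te = 290 * (2.897344 - 1) = 550.2 K

550.2 K


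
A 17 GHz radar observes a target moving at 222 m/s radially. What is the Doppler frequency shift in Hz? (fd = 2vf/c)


fd = 2 * 222 * 17000000000.0 / 3e8 = 25160.0 Hz

25160.0 Hz


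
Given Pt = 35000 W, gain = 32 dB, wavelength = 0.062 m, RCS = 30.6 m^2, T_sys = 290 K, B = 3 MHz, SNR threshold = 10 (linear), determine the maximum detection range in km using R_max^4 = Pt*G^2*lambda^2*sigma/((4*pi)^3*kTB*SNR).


G_lin = 10^(32/10) = 1584.893192
R^4 = 35000 * 1584.893192^2 * 0.062^2 * 30.6 / ((4*pi)^3 * 1.38e-23 * 290 * 3000000.0 * 10)
R^4 = 4.34055e19 m^4
R_max = (4.34055e19)^(1/4) = 81168.3 m = 81.2 km

81.2 km


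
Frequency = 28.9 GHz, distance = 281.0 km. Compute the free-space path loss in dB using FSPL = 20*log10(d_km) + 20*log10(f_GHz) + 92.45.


20*log10(281.0) = 48.97
20*log10(28.9) = 29.22
FSPL = 170.6 dB

170.6 dB


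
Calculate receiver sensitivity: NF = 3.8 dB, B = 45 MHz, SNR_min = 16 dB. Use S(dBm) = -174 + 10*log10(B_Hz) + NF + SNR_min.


10*log10(45000000.0) = 76.53
S = -174 + 76.53 + 3.8 + 16 = -77.7 dBm

-77.7 dBm


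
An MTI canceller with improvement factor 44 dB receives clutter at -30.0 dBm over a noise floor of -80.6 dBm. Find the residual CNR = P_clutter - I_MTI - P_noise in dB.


CNR = -30.0 - 44 - (-80.6) = 6.6 dB

6.6 dB


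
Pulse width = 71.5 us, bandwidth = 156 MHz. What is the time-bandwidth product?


TBP = 71.5 * 156 = 11154.0

11154.0


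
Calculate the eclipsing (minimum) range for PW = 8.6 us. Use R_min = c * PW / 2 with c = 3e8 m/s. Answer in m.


R_min = 3e8 * 8.6e-6 / 2 = 1290.0 m

1290.0 m


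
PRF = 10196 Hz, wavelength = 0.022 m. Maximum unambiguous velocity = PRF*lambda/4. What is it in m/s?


V_ua = 10196 * 0.022 / 4 = 56.1 m/s

56.1 m/s


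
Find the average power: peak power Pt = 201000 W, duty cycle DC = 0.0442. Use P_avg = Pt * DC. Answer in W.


P_avg = 201000 * 0.0442 = 8884.2 W

8884.2 W


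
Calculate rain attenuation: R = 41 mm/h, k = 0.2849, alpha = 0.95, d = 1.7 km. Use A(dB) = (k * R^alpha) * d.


gamma = 0.2849 * 41^0.95 = 9.70146 dB/km
A = 9.70146 * 1.7 = 16.49 dB

16.49 dB


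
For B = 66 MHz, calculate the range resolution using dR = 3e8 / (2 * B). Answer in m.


dR = 3e8 / (2 * 66000000.0) = 2.27 m

2.27 m


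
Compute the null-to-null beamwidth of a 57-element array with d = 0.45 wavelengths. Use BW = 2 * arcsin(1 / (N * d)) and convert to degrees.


1/(N*d) = 1/(57*0.45) = 0.038986
BW = 2*arcsin(0.038986) = 4.5 degrees

4.5 degrees


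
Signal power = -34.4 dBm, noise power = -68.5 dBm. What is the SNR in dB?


SNR = -34.4 - (-68.5) = 34.1 dB

34.1 dB


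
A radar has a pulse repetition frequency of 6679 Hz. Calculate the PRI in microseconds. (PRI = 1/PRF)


PRI = 1/6679 = 0.000149723 s = 149.7 us

149.7 us


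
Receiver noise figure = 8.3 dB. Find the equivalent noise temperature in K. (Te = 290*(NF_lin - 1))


NF_lin = 10^(8.3/10) = 6.76083
Te = 290 * (6.76083 - 1) = 1670.6 K

1670.6 K


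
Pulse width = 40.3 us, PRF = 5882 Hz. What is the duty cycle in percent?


DC = 40.3e-6 * 5882 * 100 = 23.7%

23.7%


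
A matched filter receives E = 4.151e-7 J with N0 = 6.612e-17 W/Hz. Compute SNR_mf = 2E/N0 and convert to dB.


SNR_lin = 2 * 4.151e-7 / 6.612e-17 = 1.256e10
SNR_dB = 10*log10(1.256e10) = 101.0 dB

101.0 dB


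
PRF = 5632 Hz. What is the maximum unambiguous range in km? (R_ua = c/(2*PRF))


R_ua = 3e8 / (2 * 5632) = 26633.5 m = 26.6 km

26.6 km


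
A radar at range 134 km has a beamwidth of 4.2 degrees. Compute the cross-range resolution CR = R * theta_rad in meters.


BW_rad = 0.073303829
CR = 134000 * 0.073303829 = 9822.7 m

9822.7 m


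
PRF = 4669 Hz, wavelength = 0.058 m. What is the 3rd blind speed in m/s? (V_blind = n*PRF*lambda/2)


V_blind = 3 * 4669 * 0.058 / 2 = 406.2 m/s

406.2 m/s


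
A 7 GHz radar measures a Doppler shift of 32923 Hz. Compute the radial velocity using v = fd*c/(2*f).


v = 32923 * 3e8 / (2 * 7000000000.0) = 705.5 m/s

705.5 m/s


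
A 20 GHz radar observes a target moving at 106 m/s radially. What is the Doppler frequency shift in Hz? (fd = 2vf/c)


fd = 2 * 106 * 20000000000.0 / 3e8 = 14133.3 Hz

14133.3 Hz


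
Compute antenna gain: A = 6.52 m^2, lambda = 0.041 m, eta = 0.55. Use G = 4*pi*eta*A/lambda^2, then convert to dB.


G_linear = 4*pi*0.55*6.52/0.041^2 = 26807.26
G_dB = 10*log10(26807.26) = 44.3 dB

44.3 dB


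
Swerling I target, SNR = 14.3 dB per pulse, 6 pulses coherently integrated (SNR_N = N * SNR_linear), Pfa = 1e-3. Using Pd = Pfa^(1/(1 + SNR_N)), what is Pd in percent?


SNR_lin = 10^(14.3/10) = 26.91535
SNR_N = 6 * 26.91535 = 161.4921
1/(1 + SNR_N) = 1/162.4921 = 0.0061541
Pd = (1e-3)^0.0061541 = 0.95838
Pd = 95.8%

95.8%


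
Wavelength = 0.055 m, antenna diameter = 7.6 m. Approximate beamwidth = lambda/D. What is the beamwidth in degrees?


BW_rad = 0.055 / 7.6 = 0.007237
BW_deg = 0.41 degrees

0.41 degrees


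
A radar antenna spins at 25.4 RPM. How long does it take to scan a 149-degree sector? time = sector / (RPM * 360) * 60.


t = 149 / (25.4 * 360) * 60 = 0.98 s

0.98 s


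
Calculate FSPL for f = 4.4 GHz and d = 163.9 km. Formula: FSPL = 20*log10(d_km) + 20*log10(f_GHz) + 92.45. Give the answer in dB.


20*log10(163.9) = 44.29
20*log10(4.4) = 12.87
FSPL = 149.6 dB

149.6 dB


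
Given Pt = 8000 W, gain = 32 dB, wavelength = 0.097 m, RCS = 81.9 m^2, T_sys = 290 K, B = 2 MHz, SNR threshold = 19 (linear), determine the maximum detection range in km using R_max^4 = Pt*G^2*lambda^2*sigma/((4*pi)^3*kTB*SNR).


G_lin = 10^(32/10) = 1584.893192
R^4 = 8000 * 1584.893192^2 * 0.097^2 * 81.9 / ((4*pi)^3 * 1.38e-23 * 290 * 2000000.0 * 19)
R^4 = 5.1313e19 m^4
R_max = (5.1313e19)^(1/4) = 84636.3 m = 84.6 km

84.6 km


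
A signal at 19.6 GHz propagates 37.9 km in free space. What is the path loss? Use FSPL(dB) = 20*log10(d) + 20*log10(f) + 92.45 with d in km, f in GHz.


20*log10(37.9) = 31.57
20*log10(19.6) = 25.85
FSPL = 149.9 dB

149.9 dB


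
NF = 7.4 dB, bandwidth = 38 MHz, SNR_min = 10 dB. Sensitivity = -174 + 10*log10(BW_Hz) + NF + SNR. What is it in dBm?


10*log10(38000000.0) = 75.8
S = -174 + 75.8 + 7.4 + 10 = -80.8 dBm

-80.8 dBm


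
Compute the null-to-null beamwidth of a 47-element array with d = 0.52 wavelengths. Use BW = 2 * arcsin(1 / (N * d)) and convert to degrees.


1/(N*d) = 1/(47*0.52) = 0.040917
BW = 2*arcsin(0.040917) = 4.7 degrees

4.7 degrees


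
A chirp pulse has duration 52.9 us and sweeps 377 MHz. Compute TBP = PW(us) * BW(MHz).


TBP = 52.9 * 377 = 19943.3

19943.3


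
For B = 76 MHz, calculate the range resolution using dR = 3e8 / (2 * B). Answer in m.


dR = 3e8 / (2 * 76000000.0) = 1.97 m

1.97 m


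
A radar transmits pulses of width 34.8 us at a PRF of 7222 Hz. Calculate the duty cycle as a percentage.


DC = 34.8e-6 * 7222 * 100 = 25.13%

25.13%


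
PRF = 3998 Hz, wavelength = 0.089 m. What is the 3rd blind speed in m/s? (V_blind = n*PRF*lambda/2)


V_blind = 3 * 3998 * 0.089 / 2 = 533.7 m/s

533.7 m/s


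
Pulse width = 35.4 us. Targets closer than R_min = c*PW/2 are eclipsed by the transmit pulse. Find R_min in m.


R_min = 3e8 * 35.4e-6 / 2 = 5310.0 m

5310.0 m


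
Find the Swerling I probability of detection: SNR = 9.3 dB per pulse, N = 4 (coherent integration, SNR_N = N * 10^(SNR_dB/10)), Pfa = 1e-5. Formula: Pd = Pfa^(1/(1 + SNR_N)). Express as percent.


SNR_lin = 10^(9.3/10) = 8.51138
SNR_N = 4 * 8.51138 = 34.04552
1/(1 + SNR_N) = 1/35.04552 = 0.0285343
Pd = (1e-5)^0.0285343 = 0.71999
Pd = 72.0%

72.0%


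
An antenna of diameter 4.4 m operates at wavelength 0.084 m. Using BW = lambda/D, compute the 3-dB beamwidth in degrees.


BW_rad = 0.084 / 4.4 = 0.019091
BW_deg = 1.09 degrees

1.09 degrees


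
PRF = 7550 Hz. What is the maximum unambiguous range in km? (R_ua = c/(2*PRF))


R_ua = 3e8 / (2 * 7550) = 19867.5 m = 19.9 km

19.9 km


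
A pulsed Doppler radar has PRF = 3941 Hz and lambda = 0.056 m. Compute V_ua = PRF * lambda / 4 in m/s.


V_ua = 3941 * 0.056 / 4 = 55.2 m/s

55.2 m/s


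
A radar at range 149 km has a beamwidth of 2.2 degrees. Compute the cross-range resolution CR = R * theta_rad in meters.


BW_rad = 0.038397244
CR = 149000 * 0.038397244 = 5721.2 m

5721.2 m


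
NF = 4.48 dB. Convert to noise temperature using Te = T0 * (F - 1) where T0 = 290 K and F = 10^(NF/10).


NF_lin = 10^(4.48/10) = 2.805434
Te = 290 * (2.805434 - 1) = 523.6 K

523.6 K


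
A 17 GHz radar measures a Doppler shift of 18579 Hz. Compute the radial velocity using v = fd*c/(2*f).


v = 18579 * 3e8 / (2 * 17000000000.0) = 163.9 m/s

163.9 m/s


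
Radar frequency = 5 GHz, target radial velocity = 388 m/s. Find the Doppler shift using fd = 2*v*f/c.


fd = 2 * 388 * 5000000000.0 / 3e8 = 12933.3 Hz

12933.3 Hz


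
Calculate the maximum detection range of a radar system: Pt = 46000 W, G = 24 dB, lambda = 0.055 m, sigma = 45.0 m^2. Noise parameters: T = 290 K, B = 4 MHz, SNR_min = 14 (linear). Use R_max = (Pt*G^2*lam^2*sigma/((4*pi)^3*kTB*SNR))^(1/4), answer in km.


G_lin = 10^(24/10) = 251.188643
R^4 = 46000 * 251.188643^2 * 0.055^2 * 45.0 / ((4*pi)^3 * 1.38e-23 * 290 * 4000000.0 * 14)
R^4 = 8.88385e17 m^4
R_max = (8.88385e17)^(1/4) = 30700.8 m = 30.7 km

30.7 km


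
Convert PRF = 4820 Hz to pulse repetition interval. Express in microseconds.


PRI = 1/4820 = 0.0002074689 s = 207.5 us

207.5 us


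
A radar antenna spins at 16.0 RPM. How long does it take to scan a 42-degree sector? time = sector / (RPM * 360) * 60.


t = 42 / (16.0 * 360) * 60 = 0.44 s

0.44 s


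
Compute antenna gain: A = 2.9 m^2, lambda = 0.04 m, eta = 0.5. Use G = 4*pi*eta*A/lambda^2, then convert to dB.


G_linear = 4*pi*0.5*2.9/0.04^2 = 11388.27
G_dB = 10*log10(11388.27) = 40.6 dB

40.6 dB


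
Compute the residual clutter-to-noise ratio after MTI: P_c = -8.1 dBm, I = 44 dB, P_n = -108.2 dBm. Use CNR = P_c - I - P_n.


CNR = -8.1 - 44 - (-108.2) = 56.1 dB

56.1 dB


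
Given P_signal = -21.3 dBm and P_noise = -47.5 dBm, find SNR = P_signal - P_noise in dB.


SNR = -21.3 - (-47.5) = 26.2 dB

26.2 dB


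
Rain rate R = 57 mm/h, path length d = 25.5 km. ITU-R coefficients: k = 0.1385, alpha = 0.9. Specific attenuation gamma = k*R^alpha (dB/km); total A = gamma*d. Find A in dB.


gamma = 0.1385 * 57^0.9 = 5.269109 dB/km
A = 5.269109 * 25.5 = 134.36 dB

134.36 dB


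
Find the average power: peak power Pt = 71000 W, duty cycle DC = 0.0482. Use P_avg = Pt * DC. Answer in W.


P_avg = 71000 * 0.0482 = 3422.2 W

3422.2 W


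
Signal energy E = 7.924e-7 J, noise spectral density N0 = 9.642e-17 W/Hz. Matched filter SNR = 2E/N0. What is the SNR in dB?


SNR_lin = 2 * 7.924e-7 / 9.642e-17 = 1.644e10
SNR_dB = 10*log10(1.644e10) = 102.2 dB

102.2 dB


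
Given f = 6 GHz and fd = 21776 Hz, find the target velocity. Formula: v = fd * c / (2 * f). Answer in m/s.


v = 21776 * 3e8 / (2 * 6000000000.0) = 544.4 m/s

544.4 m/s


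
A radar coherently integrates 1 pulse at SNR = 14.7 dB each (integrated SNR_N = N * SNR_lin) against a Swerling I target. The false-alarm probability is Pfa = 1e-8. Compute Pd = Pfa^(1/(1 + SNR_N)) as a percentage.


SNR_lin = 10^(14.7/10) = 29.51209
SNR_N = 1 * 29.51209 = 29.51209
1/(1 + SNR_N) = 1/30.51209 = 0.0327739
Pd = (1e-8)^0.0327739 = 0.54678
Pd = 54.7%

54.7%


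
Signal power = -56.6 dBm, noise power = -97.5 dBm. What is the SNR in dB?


SNR = -56.6 - (-97.5) = 40.9 dB

40.9 dB


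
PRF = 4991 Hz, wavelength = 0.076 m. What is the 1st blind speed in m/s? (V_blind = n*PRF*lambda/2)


V_blind = 1 * 4991 * 0.076 / 2 = 189.7 m/s

189.7 m/s


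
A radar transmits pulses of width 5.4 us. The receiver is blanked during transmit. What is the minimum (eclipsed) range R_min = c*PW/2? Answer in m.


R_min = 3e8 * 5.4e-6 / 2 = 810.0 m

810.0 m


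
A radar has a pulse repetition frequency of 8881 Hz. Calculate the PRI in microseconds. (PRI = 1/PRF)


PRI = 1/8881 = 0.0001125999 s = 112.6 us

112.6 us


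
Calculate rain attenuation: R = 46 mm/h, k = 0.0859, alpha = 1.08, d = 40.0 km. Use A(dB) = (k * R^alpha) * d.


gamma = 0.0859 * 46^1.08 = 5.367495 dB/km
A = 5.367495 * 40.0 = 214.7 dB

214.7 dB


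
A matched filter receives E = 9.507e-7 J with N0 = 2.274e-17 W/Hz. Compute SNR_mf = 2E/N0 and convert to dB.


SNR_lin = 2 * 9.507e-7 / 2.274e-17 = 8.361e10
SNR_dB = 10*log10(8.361e10) = 109.2 dB

109.2 dB


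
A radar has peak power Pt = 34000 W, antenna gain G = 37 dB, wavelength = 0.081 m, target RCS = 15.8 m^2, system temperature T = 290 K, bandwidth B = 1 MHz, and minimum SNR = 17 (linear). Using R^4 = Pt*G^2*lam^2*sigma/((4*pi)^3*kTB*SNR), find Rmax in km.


G_lin = 10^(37/10) = 5011.872336
R^4 = 34000 * 5011.872336^2 * 0.081^2 * 15.8 / ((4*pi)^3 * 1.38e-23 * 290 * 1000000.0 * 17)
R^4 = 6.55768e20 m^4
R_max = (6.55768e20)^(1/4) = 160024.9 m = 160.0 km

160.0 km


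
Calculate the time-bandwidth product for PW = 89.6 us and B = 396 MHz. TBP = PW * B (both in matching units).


TBP = 89.6 * 396 = 35481.6

35481.6


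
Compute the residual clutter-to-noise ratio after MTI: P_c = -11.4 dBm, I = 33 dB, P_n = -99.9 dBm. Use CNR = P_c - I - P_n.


CNR = -11.4 - 33 - (-99.9) = 55.5 dB

55.5 dB


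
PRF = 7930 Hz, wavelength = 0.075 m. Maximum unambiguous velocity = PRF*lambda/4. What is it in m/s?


V_ua = 7930 * 0.075 / 4 = 148.7 m/s

148.7 m/s


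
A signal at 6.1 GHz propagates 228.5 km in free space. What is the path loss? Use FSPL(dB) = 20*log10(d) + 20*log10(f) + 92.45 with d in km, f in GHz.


20*log10(228.5) = 47.18
20*log10(6.1) = 15.71
FSPL = 155.3 dB

155.3 dB


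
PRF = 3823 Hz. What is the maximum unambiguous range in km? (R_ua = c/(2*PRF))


R_ua = 3e8 / (2 * 3823) = 39236.2 m = 39.2 km

39.2 km


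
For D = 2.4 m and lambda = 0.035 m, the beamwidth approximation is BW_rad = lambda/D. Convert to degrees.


BW_rad = 0.035 / 2.4 = 0.014583
BW_deg = 0.84 degrees

0.84 degrees


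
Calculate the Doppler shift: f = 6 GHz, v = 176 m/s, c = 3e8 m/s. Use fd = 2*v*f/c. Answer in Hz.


fd = 2 * 176 * 6000000000.0 / 3e8 = 7040.0 Hz

7040.0 Hz


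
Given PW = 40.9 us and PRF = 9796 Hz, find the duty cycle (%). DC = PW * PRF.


DC = 40.9e-6 * 9796 * 100 = 40.07%

40.07%


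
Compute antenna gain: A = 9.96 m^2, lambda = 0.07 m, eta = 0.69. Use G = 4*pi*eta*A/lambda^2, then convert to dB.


G_linear = 4*pi*0.69*9.96/0.07^2 = 17624.72
G_dB = 10*log10(17624.72) = 42.5 dB

42.5 dB


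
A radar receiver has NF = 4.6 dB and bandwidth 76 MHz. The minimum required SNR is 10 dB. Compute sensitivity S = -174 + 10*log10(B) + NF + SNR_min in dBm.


10*log10(76000000.0) = 78.81
S = -174 + 78.81 + 4.6 + 10 = -80.6 dBm

-80.6 dBm


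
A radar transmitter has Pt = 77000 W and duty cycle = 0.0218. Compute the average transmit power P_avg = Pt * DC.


P_avg = 77000 * 0.0218 = 1678.6 W

1678.6 W


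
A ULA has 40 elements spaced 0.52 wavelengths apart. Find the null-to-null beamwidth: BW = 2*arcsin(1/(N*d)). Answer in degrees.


1/(N*d) = 1/(40*0.52) = 0.048077
BW = 2*arcsin(0.048077) = 5.5 degrees

5.5 degrees


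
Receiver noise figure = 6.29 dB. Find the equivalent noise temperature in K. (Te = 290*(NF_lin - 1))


NF_lin = 10^(6.29/10) = 4.255984
Te = 290 * (4.255984 - 1) = 944.2 K

944.2 K


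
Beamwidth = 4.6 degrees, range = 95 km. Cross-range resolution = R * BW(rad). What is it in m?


BW_rad = 0.080285146
CR = 95000 * 0.080285146 = 7627.1 m

7627.1 m


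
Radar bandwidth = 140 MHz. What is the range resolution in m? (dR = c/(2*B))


dR = 3e8 / (2 * 140000000.0) = 1.07 m

1.07 m


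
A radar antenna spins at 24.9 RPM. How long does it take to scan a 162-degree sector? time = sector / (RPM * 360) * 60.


t = 162 / (24.9 * 360) * 60 = 1.08 s

1.08 s


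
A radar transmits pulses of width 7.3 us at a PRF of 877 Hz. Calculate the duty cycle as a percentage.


DC = 7.3e-6 * 877 * 100 = 0.64%

0.64%


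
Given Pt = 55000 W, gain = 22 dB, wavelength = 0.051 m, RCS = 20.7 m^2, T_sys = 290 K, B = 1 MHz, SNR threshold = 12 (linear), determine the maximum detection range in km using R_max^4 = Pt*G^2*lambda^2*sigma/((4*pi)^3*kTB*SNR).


G_lin = 10^(22/10) = 158.489319
R^4 = 55000 * 158.489319^2 * 0.051^2 * 20.7 / ((4*pi)^3 * 1.38e-23 * 290 * 1000000.0 * 12)
R^4 = 7.80523e17 m^4
R_max = (7.80523e17)^(1/4) = 29723.3 m = 29.7 km

29.7 km


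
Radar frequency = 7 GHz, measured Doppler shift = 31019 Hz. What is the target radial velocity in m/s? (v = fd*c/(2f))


v = 31019 * 3e8 / (2 * 7000000000.0) = 664.7 m/s

664.7 m/s


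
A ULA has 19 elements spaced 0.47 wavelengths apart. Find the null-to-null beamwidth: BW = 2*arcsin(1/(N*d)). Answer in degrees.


1/(N*d) = 1/(19*0.47) = 0.111982
BW = 2*arcsin(0.111982) = 12.9 degrees

12.9 degrees


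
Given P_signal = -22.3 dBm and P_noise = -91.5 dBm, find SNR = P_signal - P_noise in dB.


SNR = -22.3 - (-91.5) = 69.2 dB

69.2 dB


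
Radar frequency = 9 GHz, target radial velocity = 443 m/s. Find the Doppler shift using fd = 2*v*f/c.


fd = 2 * 443 * 9000000000.0 / 3e8 = 26580.0 Hz

26580.0 Hz


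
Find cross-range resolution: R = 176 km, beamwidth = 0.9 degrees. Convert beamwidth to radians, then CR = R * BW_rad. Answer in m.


BW_rad = 0.015707963
CR = 176000 * 0.015707963 = 2764.6 m

2764.6 m


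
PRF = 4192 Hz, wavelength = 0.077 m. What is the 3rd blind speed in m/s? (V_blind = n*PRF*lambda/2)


V_blind = 3 * 4192 * 0.077 / 2 = 484.2 m/s

484.2 m/s


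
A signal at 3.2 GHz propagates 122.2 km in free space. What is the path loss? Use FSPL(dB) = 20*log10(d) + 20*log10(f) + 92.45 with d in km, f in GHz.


20*log10(122.2) = 41.74
20*log10(3.2) = 10.1
FSPL = 144.3 dB

144.3 dB


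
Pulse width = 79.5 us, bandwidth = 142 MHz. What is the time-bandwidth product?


TBP = 79.5 * 142 = 11289.0

11289.0


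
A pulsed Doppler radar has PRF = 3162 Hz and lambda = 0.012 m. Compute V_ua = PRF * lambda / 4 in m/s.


V_ua = 3162 * 0.012 / 4 = 9.5 m/s

9.5 m/s


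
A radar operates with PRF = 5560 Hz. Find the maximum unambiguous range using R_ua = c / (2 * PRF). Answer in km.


R_ua = 3e8 / (2 * 5560) = 26978.4 m = 27.0 km

27.0 km


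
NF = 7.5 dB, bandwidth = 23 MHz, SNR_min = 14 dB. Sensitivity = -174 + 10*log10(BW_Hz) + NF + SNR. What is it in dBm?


10*log10(23000000.0) = 73.62
S = -174 + 73.62 + 7.5 + 14 = -78.9 dBm

-78.9 dBm


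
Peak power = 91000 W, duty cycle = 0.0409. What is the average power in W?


P_avg = 91000 * 0.0409 = 3721.9 W

3721.9 W


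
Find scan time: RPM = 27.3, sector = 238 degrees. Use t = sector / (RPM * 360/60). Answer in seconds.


t = 238 / (27.3 * 360) * 60 = 1.45 s

1.45 s


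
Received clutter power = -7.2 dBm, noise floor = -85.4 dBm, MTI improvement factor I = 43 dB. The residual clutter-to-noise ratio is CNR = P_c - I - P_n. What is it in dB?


CNR = -7.2 - 43 - (-85.4) = 35.2 dB

35.2 dB


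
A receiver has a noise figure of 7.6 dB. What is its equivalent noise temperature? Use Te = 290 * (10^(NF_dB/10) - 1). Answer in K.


NF_lin = 10^(7.6/10) = 5.754399
Te = 290 * (5.754399 - 1) = 1378.8 K

1378.8 K


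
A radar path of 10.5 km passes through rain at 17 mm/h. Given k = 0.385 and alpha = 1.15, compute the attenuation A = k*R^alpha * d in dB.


gamma = 0.385 * 17^1.15 = 10.010989 dB/km
A = 10.010989 * 10.5 = 105.12 dB

105.12 dB


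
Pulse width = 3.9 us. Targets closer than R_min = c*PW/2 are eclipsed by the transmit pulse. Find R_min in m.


R_min = 3e8 * 3.9e-6 / 2 = 585.0 m

585.0 m


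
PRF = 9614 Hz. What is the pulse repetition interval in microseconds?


PRI = 1/9614 = 0.000104015 s = 104.0 us

104.0 us


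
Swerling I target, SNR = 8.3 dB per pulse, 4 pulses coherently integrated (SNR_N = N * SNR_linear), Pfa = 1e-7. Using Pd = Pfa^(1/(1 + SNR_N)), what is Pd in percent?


SNR_lin = 10^(8.3/10) = 6.76083
SNR_N = 4 * 6.76083 = 27.04332
1/(1 + SNR_N) = 1/28.04332 = 0.0356591
Pd = (1e-7)^0.0356591 = 0.56284
Pd = 56.3%

56.3%


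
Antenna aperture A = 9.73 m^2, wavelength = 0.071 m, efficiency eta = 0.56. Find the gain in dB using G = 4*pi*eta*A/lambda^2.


G_linear = 4*pi*0.56*9.73/0.071^2 = 13582.95
G_dB = 10*log10(13582.95) = 41.3 dB

41.3 dB


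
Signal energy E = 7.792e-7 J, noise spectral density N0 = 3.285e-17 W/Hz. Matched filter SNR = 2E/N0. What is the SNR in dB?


SNR_lin = 2 * 7.792e-7 / 3.285e-17 = 4.744e10
SNR_dB = 10*log10(4.744e10) = 106.8 dB

106.8 dB


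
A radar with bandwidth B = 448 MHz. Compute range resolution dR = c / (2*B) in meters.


dR = 3e8 / (2 * 448000000.0) = 0.33 m

0.33 m


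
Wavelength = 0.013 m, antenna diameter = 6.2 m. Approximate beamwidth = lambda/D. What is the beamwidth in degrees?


BW_rad = 0.013 / 6.2 = 0.002097
BW_deg = 0.12 degrees

0.12 degrees


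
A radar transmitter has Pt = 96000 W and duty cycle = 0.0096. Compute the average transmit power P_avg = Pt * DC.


P_avg = 96000 * 0.0096 = 921.6 W

921.6 W


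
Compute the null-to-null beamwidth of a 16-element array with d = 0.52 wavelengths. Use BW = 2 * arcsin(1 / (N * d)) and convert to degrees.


1/(N*d) = 1/(16*0.52) = 0.120192
BW = 2*arcsin(0.120192) = 13.8 degrees

13.8 degrees


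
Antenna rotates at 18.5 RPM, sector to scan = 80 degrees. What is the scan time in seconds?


t = 80 / (18.5 * 360) * 60 = 0.72 s

0.72 s


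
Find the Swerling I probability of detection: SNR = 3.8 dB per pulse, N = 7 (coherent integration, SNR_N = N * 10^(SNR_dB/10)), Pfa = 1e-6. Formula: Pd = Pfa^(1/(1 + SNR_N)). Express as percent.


SNR_lin = 10^(3.8/10) = 2.39883
SNR_N = 7 * 2.39883 = 16.79181
1/(1 + SNR_N) = 1/17.79181 = 0.0562056
Pd = (1e-6)^0.0562056 = 0.46001
Pd = 46.0%

46.0%


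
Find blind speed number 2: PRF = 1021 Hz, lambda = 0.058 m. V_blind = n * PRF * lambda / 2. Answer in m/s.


V_blind = 2 * 1021 * 0.058 / 2 = 59.2 m/s

59.2 m/s


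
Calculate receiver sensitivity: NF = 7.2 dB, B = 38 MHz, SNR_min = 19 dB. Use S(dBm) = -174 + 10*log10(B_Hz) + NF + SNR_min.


10*log10(38000000.0) = 75.8
S = -174 + 75.8 + 7.2 + 19 = -72.0 dBm

-72.0 dBm


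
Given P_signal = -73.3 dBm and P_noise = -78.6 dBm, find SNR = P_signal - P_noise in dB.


SNR = -73.3 - (-78.6) = 5.3 dB

5.3 dB


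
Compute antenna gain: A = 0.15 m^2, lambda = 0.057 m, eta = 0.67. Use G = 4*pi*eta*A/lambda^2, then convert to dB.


G_linear = 4*pi*0.67*0.15/0.057^2 = 388.71
G_dB = 10*log10(388.71) = 25.9 dB

25.9 dB


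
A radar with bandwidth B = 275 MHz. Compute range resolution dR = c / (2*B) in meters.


dR = 3e8 / (2 * 275000000.0) = 0.55 m

0.55 m


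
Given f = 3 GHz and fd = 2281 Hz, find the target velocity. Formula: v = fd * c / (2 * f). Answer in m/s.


v = 2281 * 3e8 / (2 * 3000000000.0) = 114.1 m/s

114.1 m/s


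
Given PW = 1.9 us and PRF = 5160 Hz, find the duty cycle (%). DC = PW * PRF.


DC = 1.9e-6 * 5160 * 100 = 0.98%

0.98%


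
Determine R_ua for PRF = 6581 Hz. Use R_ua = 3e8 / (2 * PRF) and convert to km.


R_ua = 3e8 / (2 * 6581) = 22792.9 m = 22.8 km

22.8 km


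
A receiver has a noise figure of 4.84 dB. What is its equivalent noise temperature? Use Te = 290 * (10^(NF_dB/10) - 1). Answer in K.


NF_lin = 10^(4.84/10) = 3.047895
Te = 290 * (3.047895 - 1) = 593.9 K

593.9 K


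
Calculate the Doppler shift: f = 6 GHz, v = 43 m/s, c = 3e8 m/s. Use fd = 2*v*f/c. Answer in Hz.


fd = 2 * 43 * 6000000000.0 / 3e8 = 1720.0 Hz

1720.0 Hz


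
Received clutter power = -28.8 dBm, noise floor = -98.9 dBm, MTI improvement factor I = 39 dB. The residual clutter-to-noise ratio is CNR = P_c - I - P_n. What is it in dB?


CNR = -28.8 - 39 - (-98.9) = 31.1 dB

31.1 dB


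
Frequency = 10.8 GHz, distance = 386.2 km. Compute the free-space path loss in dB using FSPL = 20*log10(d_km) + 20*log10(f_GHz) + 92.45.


20*log10(386.2) = 51.74
20*log10(10.8) = 20.67
FSPL = 164.9 dB

164.9 dB


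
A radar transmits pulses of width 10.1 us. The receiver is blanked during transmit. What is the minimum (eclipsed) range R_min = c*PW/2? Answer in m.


R_min = 3e8 * 10.1e-6 / 2 = 1515.0 m

1515.0 m


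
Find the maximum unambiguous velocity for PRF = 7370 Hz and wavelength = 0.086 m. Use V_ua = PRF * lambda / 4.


V_ua = 7370 * 0.086 / 4 = 158.5 m/s

158.5 m/s


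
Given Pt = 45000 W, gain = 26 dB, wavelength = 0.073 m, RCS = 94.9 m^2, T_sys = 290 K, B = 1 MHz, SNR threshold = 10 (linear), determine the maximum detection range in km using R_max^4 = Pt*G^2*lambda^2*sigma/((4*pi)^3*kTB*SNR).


G_lin = 10^(26/10) = 398.107171
R^4 = 45000 * 398.107171^2 * 0.073^2 * 94.9 / ((4*pi)^3 * 1.38e-23 * 290 * 1000000.0 * 10)
R^4 = 4.54169e19 m^4
R_max = (4.54169e19)^(1/4) = 82092.7 m = 82.1 km

82.1 km


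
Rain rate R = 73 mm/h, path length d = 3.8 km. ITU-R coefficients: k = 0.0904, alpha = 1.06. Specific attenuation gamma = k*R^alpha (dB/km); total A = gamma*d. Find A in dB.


gamma = 0.0904 * 73^1.06 = 8.536713 dB/km
A = 8.536713 * 3.8 = 32.44 dB

32.44 dB


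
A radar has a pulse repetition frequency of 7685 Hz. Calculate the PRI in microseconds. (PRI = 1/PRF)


PRI = 1/7685 = 0.0001301236 s = 130.1 us

130.1 us


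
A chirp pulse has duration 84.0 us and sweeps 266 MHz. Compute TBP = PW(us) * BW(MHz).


TBP = 84.0 * 266 = 22344.0

22344.0


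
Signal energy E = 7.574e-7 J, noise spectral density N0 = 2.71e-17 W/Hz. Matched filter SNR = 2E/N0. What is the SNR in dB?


SNR_lin = 2 * 7.574e-7 / 2.71e-17 = 5.59e10
SNR_dB = 10*log10(5.59e10) = 107.5 dB

107.5 dB


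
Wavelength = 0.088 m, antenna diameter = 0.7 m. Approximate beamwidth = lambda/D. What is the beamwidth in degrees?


BW_rad = 0.088 / 0.7 = 0.125714
BW_deg = 7.2 degrees

7.2 degrees


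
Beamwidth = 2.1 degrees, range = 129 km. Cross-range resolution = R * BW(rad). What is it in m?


BW_rad = 0.036651914
CR = 129000 * 0.036651914 = 4728.1 m

4728.1 m


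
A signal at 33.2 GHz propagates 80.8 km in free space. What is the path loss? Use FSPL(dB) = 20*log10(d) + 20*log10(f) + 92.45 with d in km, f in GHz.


20*log10(80.8) = 38.15
20*log10(33.2) = 30.42
FSPL = 161.0 dB

161.0 dB


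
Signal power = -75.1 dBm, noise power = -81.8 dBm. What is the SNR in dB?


SNR = -75.1 - (-81.8) = 6.7 dB

6.7 dB


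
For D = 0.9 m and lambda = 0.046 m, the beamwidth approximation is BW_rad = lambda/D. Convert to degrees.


BW_rad = 0.046 / 0.9 = 0.051111
BW_deg = 2.93 degrees

2.93 degrees


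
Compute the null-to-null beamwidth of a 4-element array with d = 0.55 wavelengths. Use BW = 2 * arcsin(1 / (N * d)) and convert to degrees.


1/(N*d) = 1/(4*0.55) = 0.454545
BW = 2*arcsin(0.454545) = 54.1 degrees

54.1 degrees


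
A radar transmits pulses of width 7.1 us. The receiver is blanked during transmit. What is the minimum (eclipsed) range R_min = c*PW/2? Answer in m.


R_min = 3e8 * 7.1e-6 / 2 = 1065.0 m

1065.0 m


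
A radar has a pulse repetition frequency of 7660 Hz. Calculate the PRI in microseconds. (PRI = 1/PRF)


PRI = 1/7660 = 0.0001305483 s = 130.5 us

130.5 us


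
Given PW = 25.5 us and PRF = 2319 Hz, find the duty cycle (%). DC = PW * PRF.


DC = 25.5e-6 * 2319 * 100 = 5.91%

5.91%


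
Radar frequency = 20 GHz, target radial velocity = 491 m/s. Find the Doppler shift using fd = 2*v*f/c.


fd = 2 * 491 * 20000000000.0 / 3e8 = 65466.7 Hz

65466.7 Hz


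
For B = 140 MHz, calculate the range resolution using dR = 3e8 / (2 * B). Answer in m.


dR = 3e8 / (2 * 140000000.0) = 1.07 m

1.07 m


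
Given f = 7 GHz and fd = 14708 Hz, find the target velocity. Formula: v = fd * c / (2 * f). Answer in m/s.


v = 14708 * 3e8 / (2 * 7000000000.0) = 315.2 m/s

315.2 m/s


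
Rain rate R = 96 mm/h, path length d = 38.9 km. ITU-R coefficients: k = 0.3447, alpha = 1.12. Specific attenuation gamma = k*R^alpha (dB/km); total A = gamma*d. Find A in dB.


gamma = 0.3447 * 96^1.12 = 57.224903 dB/km
A = 57.224903 * 38.9 = 2226.05 dB

2226.05 dB


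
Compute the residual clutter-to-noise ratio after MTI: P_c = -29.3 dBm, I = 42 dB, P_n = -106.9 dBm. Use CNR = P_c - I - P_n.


CNR = -29.3 - 42 - (-106.9) = 35.6 dB

35.6 dB


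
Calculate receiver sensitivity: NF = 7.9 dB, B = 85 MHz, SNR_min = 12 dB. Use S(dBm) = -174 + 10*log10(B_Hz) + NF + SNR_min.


10*log10(85000000.0) = 79.29
S = -174 + 79.29 + 7.9 + 12 = -74.8 dBm

-74.8 dBm


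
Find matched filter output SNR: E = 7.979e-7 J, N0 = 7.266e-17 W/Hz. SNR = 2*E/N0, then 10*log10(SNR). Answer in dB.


SNR_lin = 2 * 7.979e-7 / 7.266e-17 = 2.196e10
SNR_dB = 10*log10(2.196e10) = 103.4 dB

103.4 dB


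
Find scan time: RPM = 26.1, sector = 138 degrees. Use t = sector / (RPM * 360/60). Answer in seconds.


t = 138 / (26.1 * 360) * 60 = 0.88 s

0.88 s


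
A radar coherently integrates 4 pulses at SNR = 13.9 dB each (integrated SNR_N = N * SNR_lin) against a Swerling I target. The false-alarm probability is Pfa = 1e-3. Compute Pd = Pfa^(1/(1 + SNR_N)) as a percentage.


SNR_lin = 10^(13.9/10) = 24.54709
SNR_N = 4 * 24.54709 = 98.18836
1/(1 + SNR_N) = 1/99.18836 = 0.0100818
Pd = (1e-3)^0.0100818 = 0.93273
Pd = 93.3%

93.3%


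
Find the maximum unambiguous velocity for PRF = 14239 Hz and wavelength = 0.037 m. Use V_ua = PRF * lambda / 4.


V_ua = 14239 * 0.037 / 4 = 131.7 m/s

131.7 m/s


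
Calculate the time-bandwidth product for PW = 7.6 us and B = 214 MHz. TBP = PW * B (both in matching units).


TBP = 7.6 * 214 = 1626.4

1626.4


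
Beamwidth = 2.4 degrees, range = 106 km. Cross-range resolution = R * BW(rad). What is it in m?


BW_rad = 0.041887902
CR = 106000 * 0.041887902 = 4440.1 m

4440.1 m


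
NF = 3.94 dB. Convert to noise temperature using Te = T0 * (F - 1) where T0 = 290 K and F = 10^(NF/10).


NF_lin = 10^(3.94/10) = 2.477422
Te = 290 * (2.477422 - 1) = 428.5 K

428.5 K


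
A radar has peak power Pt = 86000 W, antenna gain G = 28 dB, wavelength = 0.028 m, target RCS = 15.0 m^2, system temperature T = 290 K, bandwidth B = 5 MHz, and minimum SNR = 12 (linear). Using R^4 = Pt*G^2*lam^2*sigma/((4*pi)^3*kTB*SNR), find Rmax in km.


G_lin = 10^(28/10) = 630.957344
R^4 = 86000 * 630.957344^2 * 0.028^2 * 15.0 / ((4*pi)^3 * 1.38e-23 * 290 * 5000000.0 * 12)
R^4 = 8.44983e17 m^4
R_max = (8.44983e17)^(1/4) = 30318.8 m = 30.3 km

30.3 km


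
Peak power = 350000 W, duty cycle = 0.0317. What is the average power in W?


P_avg = 350000 * 0.0317 = 11095.0 W

11095.0 W


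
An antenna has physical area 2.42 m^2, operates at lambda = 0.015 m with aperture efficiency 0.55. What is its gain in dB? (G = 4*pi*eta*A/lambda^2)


G_linear = 4*pi*0.55*2.42/0.015^2 = 74337.06
G_dB = 10*log10(74337.06) = 48.7 dB

48.7 dB


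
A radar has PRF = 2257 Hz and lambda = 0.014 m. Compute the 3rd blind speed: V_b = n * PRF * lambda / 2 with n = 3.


V_blind = 3 * 2257 * 0.014 / 2 = 47.4 m/s

47.4 m/s


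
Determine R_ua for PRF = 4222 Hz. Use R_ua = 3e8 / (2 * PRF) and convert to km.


R_ua = 3e8 / (2 * 4222) = 35528.2 m = 35.5 km

35.5 km


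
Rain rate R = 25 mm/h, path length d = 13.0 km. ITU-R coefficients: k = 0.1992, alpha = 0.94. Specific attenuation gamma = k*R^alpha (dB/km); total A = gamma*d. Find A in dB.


gamma = 0.1992 * 25^0.94 = 4.105376 dB/km
A = 4.105376 * 13.0 = 53.37 dB

53.37 dB


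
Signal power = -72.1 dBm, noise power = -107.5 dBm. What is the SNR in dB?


SNR = -72.1 - (-107.5) = 35.4 dB

35.4 dB


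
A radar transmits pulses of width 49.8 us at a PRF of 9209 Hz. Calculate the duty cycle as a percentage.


DC = 49.8e-6 * 9209 * 100 = 45.86%

45.86%


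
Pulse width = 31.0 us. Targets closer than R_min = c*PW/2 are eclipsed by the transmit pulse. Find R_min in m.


R_min = 3e8 * 31.0e-6 / 2 = 4650.0 m

4650.0 m


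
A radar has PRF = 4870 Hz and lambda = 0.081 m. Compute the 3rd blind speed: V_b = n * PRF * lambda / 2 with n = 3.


V_blind = 3 * 4870 * 0.081 / 2 = 591.7 m/s

591.7 m/s


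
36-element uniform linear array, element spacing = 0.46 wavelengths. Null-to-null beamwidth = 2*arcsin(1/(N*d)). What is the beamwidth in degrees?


1/(N*d) = 1/(36*0.46) = 0.060386
BW = 2*arcsin(0.060386) = 6.9 degrees

6.9 degrees


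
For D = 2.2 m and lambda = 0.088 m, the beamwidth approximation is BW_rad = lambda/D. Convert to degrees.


BW_rad = 0.088 / 2.2 = 0.04
BW_deg = 2.29 degrees

2.29 degrees


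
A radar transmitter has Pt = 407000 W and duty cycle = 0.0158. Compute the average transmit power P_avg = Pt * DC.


P_avg = 407000 * 0.0158 = 6430.6 W

6430.6 W


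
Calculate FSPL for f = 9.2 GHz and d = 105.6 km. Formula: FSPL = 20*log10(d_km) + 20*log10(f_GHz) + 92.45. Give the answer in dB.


20*log10(105.6) = 40.47
20*log10(9.2) = 19.28
FSPL = 152.2 dB

152.2 dB


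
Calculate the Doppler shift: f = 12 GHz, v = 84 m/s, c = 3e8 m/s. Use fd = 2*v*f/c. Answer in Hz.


fd = 2 * 84 * 12000000000.0 / 3e8 = 6720.0 Hz

6720.0 Hz


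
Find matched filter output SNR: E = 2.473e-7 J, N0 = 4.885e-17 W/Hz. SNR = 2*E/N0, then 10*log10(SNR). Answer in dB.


SNR_lin = 2 * 2.473e-7 / 4.885e-17 = 1.012e10
SNR_dB = 10*log10(1.012e10) = 100.1 dB

100.1 dB


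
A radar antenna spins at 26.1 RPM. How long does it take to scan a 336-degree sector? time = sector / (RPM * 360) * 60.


t = 336 / (26.1 * 360) * 60 = 2.15 s

2.15 s


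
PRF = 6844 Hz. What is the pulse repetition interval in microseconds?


PRI = 1/6844 = 0.0001461134 s = 146.1 us

146.1 us


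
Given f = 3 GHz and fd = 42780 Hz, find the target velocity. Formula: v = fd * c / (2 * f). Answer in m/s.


v = 42780 * 3e8 / (2 * 3000000000.0) = 2139.0 m/s

2139.0 m/s


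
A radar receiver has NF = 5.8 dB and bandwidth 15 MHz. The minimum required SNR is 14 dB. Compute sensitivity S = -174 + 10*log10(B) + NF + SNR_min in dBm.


10*log10(15000000.0) = 71.76
S = -174 + 71.76 + 5.8 + 14 = -82.4 dBm

-82.4 dBm


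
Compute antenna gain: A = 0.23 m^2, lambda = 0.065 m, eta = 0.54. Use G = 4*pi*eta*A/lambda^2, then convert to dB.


G_linear = 4*pi*0.54*0.23/0.065^2 = 369.41
G_dB = 10*log10(369.41) = 25.7 dB

25.7 dB
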